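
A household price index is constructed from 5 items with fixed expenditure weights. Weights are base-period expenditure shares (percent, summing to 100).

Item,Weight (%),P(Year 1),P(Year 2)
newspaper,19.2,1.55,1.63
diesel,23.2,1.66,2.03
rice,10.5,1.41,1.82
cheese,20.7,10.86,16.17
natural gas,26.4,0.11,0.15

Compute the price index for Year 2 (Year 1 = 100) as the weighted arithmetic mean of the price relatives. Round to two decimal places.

newspaper: 19.2 × (1.63/1.55) = 19.2 × 1.051613 = 20.1910
diesel: 23.2 × (2.03/1.66) = 23.2 × 1.222892 = 28.3711
rice: 10.5 × (1.82/1.41) = 10.5 × 1.290780 = 13.5532
cheese: 20.7 × (16.17/10.86) = 20.7 × 1.488950 = 30.8213
natural gas: 26.4 × (0.15/0.11) = 26.4 × 1.363636 = 36.0000
Index = Σ wᵢ·(p₁ᵢ/p₀ᵢ) = 20.1910 + 28.3711 + 13.5532 + 30.8213 + 36.0000 = 128.9365

128.94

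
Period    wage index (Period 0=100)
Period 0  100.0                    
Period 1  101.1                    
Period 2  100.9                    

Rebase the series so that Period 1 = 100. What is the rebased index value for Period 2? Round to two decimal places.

99.80

Rebased(Period 2) = 100.9 / 101.1 × 100 = 99.8022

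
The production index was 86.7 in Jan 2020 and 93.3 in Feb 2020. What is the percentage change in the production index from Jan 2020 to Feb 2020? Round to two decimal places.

Change = (93.3 − 86.7) / 86.7 × 100
       = 6.6 / 86.7 × 100 = 7.6125%

7.61%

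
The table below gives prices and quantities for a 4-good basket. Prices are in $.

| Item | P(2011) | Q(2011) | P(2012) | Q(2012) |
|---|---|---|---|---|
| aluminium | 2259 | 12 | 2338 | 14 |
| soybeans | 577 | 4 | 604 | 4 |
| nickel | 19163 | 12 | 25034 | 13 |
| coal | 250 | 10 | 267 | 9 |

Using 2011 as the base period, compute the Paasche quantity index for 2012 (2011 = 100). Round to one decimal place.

108.8

Paasche quantity index uses current-period prices as weights.
ΣP(2012)·Q(2012) = 2338×14 + 604×4 + 25034×13 + 267×9 = 32732 + 2416 + 325442 + 2403 = 362993
ΣP(2012)·Q(2011) = 2338×12 + 604×4 + 25034×12 + 267×10 = 28056 + 2416 + 300408 + 2670 = 333550
Index = 362993 / 333550 × 100 = 108.8272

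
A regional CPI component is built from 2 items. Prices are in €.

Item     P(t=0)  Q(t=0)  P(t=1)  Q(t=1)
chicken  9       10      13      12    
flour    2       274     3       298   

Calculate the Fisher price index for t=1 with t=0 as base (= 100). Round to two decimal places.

Laspeyres component (base-period weights):
ΣP(t=1)Q(t=0) = 13×10 + 3×274 = 130 + 822 = 952
ΣP(t=0)Q(t=0) = 9×10 + 2×274 = 90 + 548 = 638
L = 952 / 638 × 100 = 149.2163
Paasche component (current-period weights):
ΣP(t=1)Q(t=1) = 13×12 + 3×298 = 156 + 894 = 1050
ΣP(t=0)Q(t=1) = 9×12 + 2×298 = 108 + 596 = 704
P = 1050 / 704 × 100 = 149.1477
Fisher = √(L × P) = √(149.2163 × 149.1477) = 149.1820

149.18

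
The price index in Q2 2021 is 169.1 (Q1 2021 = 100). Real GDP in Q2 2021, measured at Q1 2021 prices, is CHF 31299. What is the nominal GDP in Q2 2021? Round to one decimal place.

Nominal = Real × (Index/100) = 31299 × (169.1/100)
        = 31299 × 1.691 = 52926.6090

52926.6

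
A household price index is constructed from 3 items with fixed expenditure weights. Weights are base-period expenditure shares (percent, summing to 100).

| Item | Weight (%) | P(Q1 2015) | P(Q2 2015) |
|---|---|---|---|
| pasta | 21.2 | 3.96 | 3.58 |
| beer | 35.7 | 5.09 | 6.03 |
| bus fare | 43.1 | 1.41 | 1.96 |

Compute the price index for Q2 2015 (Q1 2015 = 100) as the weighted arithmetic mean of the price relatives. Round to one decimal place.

121.4

pasta: 21.2 × (3.58/3.96) = 21.2 × 0.904040 = 19.1657
beer: 35.7 × (6.03/5.09) = 35.7 × 1.184676 = 42.2929
bus fare: 43.1 × (1.96/1.41) = 43.1 × 1.390071 = 59.9121
Index = Σ wᵢ·(p₁ᵢ/p₀ᵢ) = 19.1657 + 42.2929 + 59.9121 = 121.3706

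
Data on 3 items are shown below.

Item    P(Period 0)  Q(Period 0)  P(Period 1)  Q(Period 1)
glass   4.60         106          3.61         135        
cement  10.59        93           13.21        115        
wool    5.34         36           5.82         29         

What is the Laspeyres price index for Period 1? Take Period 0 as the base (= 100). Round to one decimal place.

Laspeyres price index uses base-period quantities as weights.
ΣP(Period 1)·Q(Period 0) = 3.61×106 + 13.21×93 + 5.82×36 = 382.66 + 1228.53 + 209.52 = 1820.71
ΣP(Period 0)·Q(Period 0) = 4.60×106 + 10.59×93 + 5.34×36 = 487.6 + 984.87 + 192.24 = 1664.71
Index = 1820.71 / 1664.71 × 100 = 109.3710

109.4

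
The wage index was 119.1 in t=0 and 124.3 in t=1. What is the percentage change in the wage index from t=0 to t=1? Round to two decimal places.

Change = (124.3 − 119.1) / 119.1 × 100
       = 5.2 / 119.1 × 100 = 4.3661%

4.37%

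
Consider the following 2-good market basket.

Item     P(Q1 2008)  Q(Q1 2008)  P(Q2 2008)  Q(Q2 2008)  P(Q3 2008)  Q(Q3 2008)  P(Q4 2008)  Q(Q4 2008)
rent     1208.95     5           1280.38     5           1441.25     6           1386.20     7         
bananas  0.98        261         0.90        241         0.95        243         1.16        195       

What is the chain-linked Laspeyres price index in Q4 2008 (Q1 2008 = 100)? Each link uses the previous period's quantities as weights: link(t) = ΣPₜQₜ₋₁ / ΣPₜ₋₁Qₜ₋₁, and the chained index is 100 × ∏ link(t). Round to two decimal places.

Link Q1 2008→Q2 2008:
ΣP(Q2 2008)Q(Q1 2008) = 1280.38×5 + 0.90×261 = 6401.9 + 234.9 = 6636.8
ΣP(Q1 2008)Q(Q1 2008) = 1208.95×5 + 0.98×261 = 6044.75 + 255.78 = 6300.53
link = 6636.8/6300.53 = 1.053372
Link Q2 2008→Q3 2008:
ΣP(Q3 2008)Q(Q2 2008) = 1441.25×5 + 0.95×241 = 7206.25 + 228.95 = 7435.2
ΣP(Q2 2008)Q(Q2 2008) = 1280.38×5 + 0.90×241 = 6401.9 + 216.9 = 6618.8
link = 7435.2/6618.8 = 1.123346
Link Q3 2008→Q4 2008:
ΣP(Q4 2008)Q(Q3 2008) = 1386.20×6 + 1.16×243 = 8317.2 + 281.88 = 8599.08
ΣP(Q3 2008)Q(Q3 2008) = 1441.25×6 + 0.95×243 = 8647.5 + 230.85 = 8878.35
link = 8599.08/8878.35 = 0.968545
Chained index = 100 × 1.053372 × 1.123346 × 0.968545 = 114.6080

114.61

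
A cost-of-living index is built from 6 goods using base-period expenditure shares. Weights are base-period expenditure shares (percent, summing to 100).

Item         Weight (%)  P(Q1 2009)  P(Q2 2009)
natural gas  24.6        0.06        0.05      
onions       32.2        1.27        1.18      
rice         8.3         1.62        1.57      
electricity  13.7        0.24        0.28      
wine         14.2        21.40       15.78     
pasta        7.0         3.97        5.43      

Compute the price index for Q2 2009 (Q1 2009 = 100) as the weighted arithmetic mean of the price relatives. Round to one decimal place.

natural gas: 24.6 × (0.05/0.06) = 24.6 × 0.833333 = 20.5000
onions: 32.2 × (1.18/1.27) = 32.2 × 0.929134 = 29.9181
rice: 8.3 × (1.57/1.62) = 8.3 × 0.969136 = 8.0438
electricity: 13.7 × (0.28/0.24) = 13.7 × 1.166667 = 15.9833
wine: 14.2 × (15.78/21.40) = 14.2 × 0.737383 = 10.4708
pasta: 7.0 × (5.43/3.97) = 7.0 × 1.367758 = 9.5743
Index = Σ wᵢ·(p₁ᵢ/p₀ᵢ) = 20.5000 + 29.9181 + 8.0438 + 15.9833 + 10.4708 + 9.5743 = 94.4904

94.5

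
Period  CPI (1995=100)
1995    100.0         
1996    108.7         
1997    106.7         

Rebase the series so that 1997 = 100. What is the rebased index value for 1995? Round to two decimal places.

93.72

Rebased(1995) = 100.0 / 106.7 × 100 = 93.7207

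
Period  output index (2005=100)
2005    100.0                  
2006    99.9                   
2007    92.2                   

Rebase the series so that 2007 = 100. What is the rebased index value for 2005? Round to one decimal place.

108.5

Rebased(2005) = 100.0 / 92.2 × 100 = 108.4599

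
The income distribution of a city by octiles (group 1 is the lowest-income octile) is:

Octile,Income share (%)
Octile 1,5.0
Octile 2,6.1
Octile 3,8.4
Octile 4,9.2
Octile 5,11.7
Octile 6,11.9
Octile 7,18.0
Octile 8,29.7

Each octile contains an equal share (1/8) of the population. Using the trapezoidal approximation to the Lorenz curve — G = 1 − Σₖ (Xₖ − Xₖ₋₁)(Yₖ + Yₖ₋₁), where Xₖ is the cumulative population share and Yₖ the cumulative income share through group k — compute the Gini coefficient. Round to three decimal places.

0.307

Cumulative income shares Yₖ: 0.0500, 0.1110, 0.1950, 0.2870, 0.4040, 0.5230, 0.7030, 1.0000
Σ (Xₖ−Xₖ₋₁)(Yₖ+Yₖ₋₁) = (1/8)(0.0500+0.0000) + (1/8)(0.1110+0.0500) + (1/8)(0.1950+0.1110) + (1/8)(0.2870+0.1950) + (1/8)(0.4040+0.2870) + (1/8)(0.5230+0.4040) + (1/8)(0.7030+0.5230) + (1/8)(1.0000+0.7030)
  = 0.0063 + 0.0201 + 0.0382 + 0.0603 + 0.0864 + 0.1159 + 0.1532 + 0.2129 = 0.6933
G = 1 − 0.6933 = 0.3067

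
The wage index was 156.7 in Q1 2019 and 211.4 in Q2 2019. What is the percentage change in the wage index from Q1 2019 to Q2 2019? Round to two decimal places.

Change = (211.4 − 156.7) / 156.7 × 100
       = 54.7 / 156.7 × 100 = 34.9075%

34.91%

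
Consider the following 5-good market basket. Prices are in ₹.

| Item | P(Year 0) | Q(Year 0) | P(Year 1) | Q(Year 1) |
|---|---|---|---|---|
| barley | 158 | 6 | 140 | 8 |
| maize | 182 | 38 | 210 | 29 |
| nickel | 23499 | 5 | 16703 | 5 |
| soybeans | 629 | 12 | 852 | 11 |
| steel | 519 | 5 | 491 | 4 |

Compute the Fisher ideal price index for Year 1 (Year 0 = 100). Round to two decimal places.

Laspeyres component (base-period weights):
ΣP(Year 1)Q(Year 0) = 140×6 + 210×38 + 16703×5 + 852×12 + 491×5 = 840 + 7980 + 83515 + 10224 + 2455 = 105014
ΣP(Year 0)Q(Year 0) = 158×6 + 182×38 + 23499×5 + 629×12 + 519×5 = 948 + 6916 + 117495 + 7548 + 2595 = 135502
L = 105014 / 135502 × 100 = 77.5000
Paasche component (current-period weights):
ΣP(Year 1)Q(Year 1) = 140×8 + 210×29 + 16703×5 + 852×11 + 491×4 = 1120 + 6090 + 83515 + 9372 + 1964 = 102061
ΣP(Year 0)Q(Year 1) = 158×8 + 182×29 + 23499×5 + 629×11 + 519×4 = 1264 + 5278 + 117495 + 6919 + 2076 = 133032
P = 102061 / 133032 × 100 = 76.7191
Fisher = √(L × P) = √(77.5000 × 76.7191) = 77.1086

77.11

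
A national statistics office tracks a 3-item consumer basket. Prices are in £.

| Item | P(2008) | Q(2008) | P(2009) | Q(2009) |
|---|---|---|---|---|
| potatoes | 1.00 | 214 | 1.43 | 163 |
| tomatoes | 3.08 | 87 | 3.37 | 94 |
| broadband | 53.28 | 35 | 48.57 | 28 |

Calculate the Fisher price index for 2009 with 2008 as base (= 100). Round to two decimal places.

98.10

Laspeyres component (base-period weights):
ΣP(2009)Q(2008) = 1.43×214 + 3.37×87 + 48.57×35 = 306.02 + 293.19 + 1699.95 = 2299.16
ΣP(2008)Q(2008) = 1.00×214 + 3.08×87 + 53.28×35 = 214 + 267.96 + 1864.8 = 2346.76
L = 2299.16 / 2346.76 × 100 = 97.9717
Paasche component (current-period weights):
ΣP(2009)Q(2009) = 1.43×163 + 3.37×94 + 48.57×28 = 233.09 + 316.78 + 1359.96 = 1909.83
ΣP(2008)Q(2009) = 1.00×163 + 3.08×94 + 53.28×28 = 163 + 289.52 + 1491.84 = 1944.36
P = 1909.83 / 1944.36 × 100 = 98.2241
Fisher = √(L × P) = √(97.9717 × 98.2241) = 98.0978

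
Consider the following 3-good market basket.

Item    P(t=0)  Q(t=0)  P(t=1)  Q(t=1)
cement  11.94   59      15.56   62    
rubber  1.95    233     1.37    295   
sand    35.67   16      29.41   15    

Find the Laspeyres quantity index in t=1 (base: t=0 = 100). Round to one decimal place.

Laspeyres quantity index uses base-period prices as weights.
ΣP(t=0)·Q(t=1) = 11.94×62 + 1.95×295 + 35.67×15 = 740.28 + 575.25 + 535.05 = 1850.58
ΣP(t=0)·Q(t=0) = 11.94×59 + 1.95×233 + 35.67×16 = 704.46 + 454.35 + 570.72 = 1729.53
Index = 1850.58 / 1729.53 × 100 = 106.9990

107.0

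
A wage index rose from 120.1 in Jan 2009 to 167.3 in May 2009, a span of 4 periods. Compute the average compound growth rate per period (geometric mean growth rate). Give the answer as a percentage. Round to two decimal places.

8.64%

Growth factor = (167.3/120.1)^(1/4) = (1.393006)^(1/4) = 1.086396
Growth rate = 1.086396 − 1 = 0.086396 = 8.6396%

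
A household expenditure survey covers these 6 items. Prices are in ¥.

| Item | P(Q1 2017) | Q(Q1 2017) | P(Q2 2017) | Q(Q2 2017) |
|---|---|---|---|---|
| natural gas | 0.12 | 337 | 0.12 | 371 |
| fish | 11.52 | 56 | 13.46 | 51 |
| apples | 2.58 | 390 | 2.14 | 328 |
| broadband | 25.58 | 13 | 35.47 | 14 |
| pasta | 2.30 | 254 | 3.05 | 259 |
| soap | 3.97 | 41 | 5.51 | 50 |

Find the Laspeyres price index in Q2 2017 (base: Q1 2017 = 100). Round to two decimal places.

Laspeyres price index uses base-period quantities as weights.
ΣP(Q2 2017)·Q(Q1 2017) = 0.12×337 + 13.46×56 + 2.14×390 + 35.47×13 + 3.05×254 + 5.51×41 = 40.44 + 753.76 + 834.6 + 461.11 + 774.7 + 225.91 = 3090.52
ΣP(Q1 2017)·Q(Q1 2017) = 0.12×337 + 11.52×56 + 2.58×390 + 25.58×13 + 2.30×254 + 3.97×41 = 40.44 + 645.12 + 1006.2 + 332.54 + 584.2 + 162.77 = 2771.27
Index = 3090.52 / 2771.27 × 100 = 111.5200

111.52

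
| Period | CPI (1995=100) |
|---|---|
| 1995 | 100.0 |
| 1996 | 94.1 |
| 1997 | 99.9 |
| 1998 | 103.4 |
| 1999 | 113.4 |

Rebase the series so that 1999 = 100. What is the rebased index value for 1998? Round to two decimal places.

Rebased(1998) = 103.4 / 113.4 × 100 = 91.1817

91.18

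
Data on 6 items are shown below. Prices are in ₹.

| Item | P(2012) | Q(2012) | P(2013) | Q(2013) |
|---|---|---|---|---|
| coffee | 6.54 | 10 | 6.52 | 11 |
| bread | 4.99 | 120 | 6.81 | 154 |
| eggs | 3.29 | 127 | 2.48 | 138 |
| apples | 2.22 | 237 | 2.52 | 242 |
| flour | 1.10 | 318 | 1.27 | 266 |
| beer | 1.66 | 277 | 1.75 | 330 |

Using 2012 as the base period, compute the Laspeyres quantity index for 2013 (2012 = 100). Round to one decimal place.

Laspeyres quantity index uses base-period prices as weights.
ΣP(2012)·Q(2013) = 6.54×11 + 4.99×154 + 3.29×138 + 2.22×242 + 1.10×266 + 1.66×330 = 71.94 + 768.46 + 454.02 + 537.24 + 292.6 + 547.8 = 2672.06
ΣP(2012)·Q(2012) = 6.54×10 + 4.99×120 + 3.29×127 + 2.22×237 + 1.10×318 + 1.66×277 = 65.4 + 598.8 + 417.83 + 526.14 + 349.8 + 459.82 = 2417.79
Index = 2672.06 / 2417.79 × 100 = 110.5166

110.5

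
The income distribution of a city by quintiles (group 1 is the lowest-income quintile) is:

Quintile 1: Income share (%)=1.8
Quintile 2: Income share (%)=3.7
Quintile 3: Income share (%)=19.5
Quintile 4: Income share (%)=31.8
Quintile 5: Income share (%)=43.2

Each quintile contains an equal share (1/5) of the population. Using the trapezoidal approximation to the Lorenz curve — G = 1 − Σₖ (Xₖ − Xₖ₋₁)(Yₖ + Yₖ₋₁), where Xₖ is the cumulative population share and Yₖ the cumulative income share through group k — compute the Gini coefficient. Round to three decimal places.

Cumulative income shares Yₖ: 0.0180, 0.0550, 0.2500, 0.5680, 1.0000
Σ (Xₖ−Xₖ₋₁)(Yₖ+Yₖ₋₁) = (1/5)(0.0180+0.0000) + (1/5)(0.0550+0.0180) + (1/5)(0.2500+0.0550) + (1/5)(0.5680+0.2500) + (1/5)(1.0000+0.5680)
  = 0.0036 + 0.0146 + 0.0610 + 0.1636 + 0.3136 = 0.5564
G = 1 − 0.5564 = 0.4436

0.444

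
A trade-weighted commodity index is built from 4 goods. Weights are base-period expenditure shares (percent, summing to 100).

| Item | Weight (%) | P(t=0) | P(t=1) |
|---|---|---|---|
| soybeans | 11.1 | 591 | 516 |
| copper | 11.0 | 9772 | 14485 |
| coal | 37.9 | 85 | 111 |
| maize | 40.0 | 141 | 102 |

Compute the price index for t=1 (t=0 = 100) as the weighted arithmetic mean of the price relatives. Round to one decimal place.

104.4

soybeans: 11.1 × (516/591) = 11.1 × 0.873096 = 9.6914
copper: 11.0 × (14485/9772) = 11.0 × 1.482296 = 16.3053
coal: 37.9 × (111/85) = 37.9 × 1.305882 = 49.4929
maize: 40.0 × (102/141) = 40.0 × 0.723404 = 28.9362
Index = Σ wᵢ·(p₁ᵢ/p₀ᵢ) = 9.6914 + 16.3053 + 49.4929 + 28.9362 = 104.4257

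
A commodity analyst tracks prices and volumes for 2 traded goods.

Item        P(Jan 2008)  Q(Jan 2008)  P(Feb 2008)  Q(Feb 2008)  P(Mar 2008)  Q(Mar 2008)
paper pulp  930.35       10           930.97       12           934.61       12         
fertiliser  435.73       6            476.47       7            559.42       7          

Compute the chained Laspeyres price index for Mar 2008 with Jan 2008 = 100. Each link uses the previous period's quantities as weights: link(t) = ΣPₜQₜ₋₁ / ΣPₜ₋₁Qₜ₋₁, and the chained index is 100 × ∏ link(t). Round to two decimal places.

Link Jan 2008→Feb 2008:
ΣP(Feb 2008)Q(Jan 2008) = 930.97×10 + 476.47×6 = 9309.7 + 2858.82 = 12168.52
ΣP(Jan 2008)Q(Jan 2008) = 930.35×10 + 435.73×6 = 9303.5 + 2614.38 = 11917.88
link = 12168.52/11917.88 = 1.021031
Link Feb 2008→Mar 2008:
ΣP(Mar 2008)Q(Feb 2008) = 934.61×12 + 559.42×7 = 11215.32 + 3915.94 = 15131.26
ΣP(Feb 2008)Q(Feb 2008) = 930.97×12 + 476.47×7 = 11171.64 + 3335.29 = 14506.93
link = 15131.26/14506.93 = 1.043037
Chained index = 100 × 1.021031 × 1.043037 = 106.4972

106.50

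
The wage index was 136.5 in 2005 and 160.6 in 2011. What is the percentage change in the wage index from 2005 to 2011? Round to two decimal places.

Change = (160.6 − 136.5) / 136.5 × 100
       = 24.1 / 136.5 × 100 = 17.6557%

17.66%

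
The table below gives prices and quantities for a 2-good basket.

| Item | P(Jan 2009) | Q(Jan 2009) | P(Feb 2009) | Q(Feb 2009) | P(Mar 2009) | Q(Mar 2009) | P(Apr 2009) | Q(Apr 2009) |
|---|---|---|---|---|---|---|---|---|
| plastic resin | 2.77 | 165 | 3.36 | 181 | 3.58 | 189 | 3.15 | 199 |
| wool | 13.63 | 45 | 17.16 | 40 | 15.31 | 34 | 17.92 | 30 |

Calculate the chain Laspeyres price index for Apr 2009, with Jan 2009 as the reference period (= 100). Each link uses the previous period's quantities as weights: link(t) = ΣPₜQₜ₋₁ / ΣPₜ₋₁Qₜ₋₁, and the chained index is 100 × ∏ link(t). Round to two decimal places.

Link Jan 2009→Feb 2009:
ΣP(Feb 2009)Q(Jan 2009) = 3.36×165 + 17.16×45 = 554.4 + 772.2 = 1326.6
ΣP(Jan 2009)Q(Jan 2009) = 2.77×165 + 13.63×45 = 457.05 + 613.35 = 1070.4
link = 1326.6/1070.4 = 1.239350
Link Feb 2009→Mar 2009:
ΣP(Mar 2009)Q(Feb 2009) = 3.58×181 + 15.31×40 = 647.98 + 612.4 = 1260.38
ΣP(Feb 2009)Q(Feb 2009) = 3.36×181 + 17.16×40 = 608.16 + 686.4 = 1294.56
link = 1260.38/1294.56 = 0.973597
Link Mar 2009→Apr 2009:
ΣP(Apr 2009)Q(Mar 2009) = 3.15×189 + 17.92×34 = 595.35 + 609.28 = 1204.63
ΣP(Mar 2009)Q(Mar 2009) = 3.58×189 + 15.31×34 = 676.62 + 520.54 = 1197.16
link = 1204.63/1197.16 = 1.006240
Chained index = 100 × 1.239350 × 0.973597 × 1.006240 = 121.4157

121.42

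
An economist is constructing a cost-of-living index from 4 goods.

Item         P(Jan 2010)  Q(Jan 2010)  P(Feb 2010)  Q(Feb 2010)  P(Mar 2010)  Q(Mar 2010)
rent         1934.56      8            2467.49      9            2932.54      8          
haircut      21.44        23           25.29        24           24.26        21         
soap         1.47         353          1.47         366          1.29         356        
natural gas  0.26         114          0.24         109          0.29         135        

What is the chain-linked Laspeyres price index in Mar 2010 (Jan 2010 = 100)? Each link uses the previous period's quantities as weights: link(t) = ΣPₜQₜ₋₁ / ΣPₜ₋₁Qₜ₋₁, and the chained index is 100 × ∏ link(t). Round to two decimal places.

Link Jan 2010→Feb 2010:
ΣP(Feb 2010)Q(Jan 2010) = 2467.49×8 + 25.29×23 + 1.47×353 + 0.24×114 = 19739.92 + 581.67 + 518.91 + 27.36 = 20867.86
ΣP(Jan 2010)Q(Jan 2010) = 1934.56×8 + 21.44×23 + 1.47×353 + 0.26×114 = 15476.48 + 493.12 + 518.91 + 29.64 = 16518.15
link = 20867.86/16518.15 = 1.263329
Link Feb 2010→Mar 2010:
ΣP(Mar 2010)Q(Feb 2010) = 2932.54×9 + 24.26×24 + 1.29×366 + 0.29×109 = 26392.86 + 582.24 + 472.14 + 31.61 = 27478.85
ΣP(Feb 2010)Q(Feb 2010) = 2467.49×9 + 25.29×24 + 1.47×366 + 0.24×109 = 22207.41 + 606.96 + 538.02 + 26.16 = 23378.55
link = 27478.85/23378.55 = 1.175387
Chained index = 100 × 1.263329 × 1.175387 = 148.4901

148.49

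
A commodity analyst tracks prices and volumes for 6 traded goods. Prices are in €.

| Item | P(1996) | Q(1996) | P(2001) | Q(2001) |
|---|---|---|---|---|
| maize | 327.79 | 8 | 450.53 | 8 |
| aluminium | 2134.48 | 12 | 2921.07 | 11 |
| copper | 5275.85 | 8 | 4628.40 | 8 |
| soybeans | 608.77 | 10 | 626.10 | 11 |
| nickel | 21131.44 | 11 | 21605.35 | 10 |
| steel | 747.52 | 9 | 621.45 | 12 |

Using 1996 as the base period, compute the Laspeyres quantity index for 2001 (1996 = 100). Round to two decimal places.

93.53

Laspeyres quantity index uses base-period prices as weights.
ΣP(1996)·Q(2001) = 327.79×8 + 2134.48×11 + 5275.85×8 + 608.77×11 + 21131.44×10 + 747.52×12 = 2622.32 + 23479.28 + 42206.8 + 6696.47 + 211314.4 + 8970.24 = 295289.51
ΣP(1996)·Q(1996) = 327.79×8 + 2134.48×12 + 5275.85×8 + 608.77×10 + 21131.44×11 + 747.52×9 = 2622.32 + 25613.76 + 42206.8 + 6087.7 + 232445.84 + 6727.68 = 315704.1
Index = 295289.51 / 315704.1 × 100 = 93.5336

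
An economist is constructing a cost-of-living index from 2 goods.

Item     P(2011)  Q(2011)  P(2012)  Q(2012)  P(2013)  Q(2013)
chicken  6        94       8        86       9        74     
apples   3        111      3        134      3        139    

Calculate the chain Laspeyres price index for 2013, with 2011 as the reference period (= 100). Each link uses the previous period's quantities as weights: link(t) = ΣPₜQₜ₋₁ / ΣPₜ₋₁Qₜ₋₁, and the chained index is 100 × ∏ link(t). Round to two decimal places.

Link 2011→2012:
ΣP(2012)Q(2011) = 8×94 + 3×111 = 752 + 333 = 1085
ΣP(2011)Q(2011) = 6×94 + 3×111 = 564 + 333 = 897
link = 1085/897 = 1.209588
Link 2012→2013:
ΣP(2013)Q(2012) = 9×86 + 3×134 = 774 + 402 = 1176
ΣP(2012)Q(2012) = 8×86 + 3×134 = 688 + 402 = 1090
link = 1176/1090 = 1.078899
Chained index = 100 × 1.209588 × 1.078899 = 130.5023

130.50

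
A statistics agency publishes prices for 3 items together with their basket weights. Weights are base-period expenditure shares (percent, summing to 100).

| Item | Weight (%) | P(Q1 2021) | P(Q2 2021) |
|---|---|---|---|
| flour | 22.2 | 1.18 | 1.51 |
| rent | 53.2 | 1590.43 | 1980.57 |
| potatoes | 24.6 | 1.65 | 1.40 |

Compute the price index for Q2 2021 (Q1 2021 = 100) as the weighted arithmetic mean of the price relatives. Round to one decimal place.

115.5

flour: 22.2 × (1.51/1.18) = 22.2 × 1.279661 = 28.4085
rent: 53.2 × (1980.57/1590.43) = 53.2 × 1.245305 = 66.2502
potatoes: 24.6 × (1.40/1.65) = 24.6 × 0.848485 = 20.8727
Index = Σ wᵢ·(p₁ᵢ/p₀ᵢ) = 28.4085 + 66.2502 + 20.8727 = 115.5314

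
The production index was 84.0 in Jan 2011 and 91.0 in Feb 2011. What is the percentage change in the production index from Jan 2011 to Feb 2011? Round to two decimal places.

8.33%

Change = (91.0 − 84.0) / 84.0 × 100
       = 7.0 / 84.0 × 100 = 8.3333%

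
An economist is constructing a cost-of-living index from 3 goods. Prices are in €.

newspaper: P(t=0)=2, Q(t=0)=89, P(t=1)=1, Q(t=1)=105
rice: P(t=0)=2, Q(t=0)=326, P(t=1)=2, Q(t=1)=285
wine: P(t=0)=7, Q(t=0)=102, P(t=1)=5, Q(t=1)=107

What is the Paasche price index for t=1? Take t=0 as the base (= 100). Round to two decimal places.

Paasche price index uses current-period quantities as weights.
ΣP(t=1)·Q(t=1) = 1×105 + 2×285 + 5×107 = 105 + 570 + 535 = 1210
ΣP(t=0)·Q(t=1) = 2×105 + 2×285 + 7×107 = 210 + 570 + 749 = 1529
Index = 1210 / 1529 × 100 = 79.1367

79.14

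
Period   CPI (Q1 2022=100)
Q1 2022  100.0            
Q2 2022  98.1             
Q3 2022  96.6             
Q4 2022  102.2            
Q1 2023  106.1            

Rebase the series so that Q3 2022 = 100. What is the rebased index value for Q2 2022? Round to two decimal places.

101.55

Rebased(Q2 2022) = 98.1 / 96.6 × 100 = 101.5528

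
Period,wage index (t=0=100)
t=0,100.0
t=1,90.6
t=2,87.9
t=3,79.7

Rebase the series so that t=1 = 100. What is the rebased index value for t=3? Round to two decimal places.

87.97

Rebased(t=3) = 79.7 / 90.6 × 100 = 87.9691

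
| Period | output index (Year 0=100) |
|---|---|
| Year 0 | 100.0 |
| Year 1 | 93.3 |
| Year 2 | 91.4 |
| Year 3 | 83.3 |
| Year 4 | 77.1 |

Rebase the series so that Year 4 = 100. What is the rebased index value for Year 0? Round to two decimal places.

129.70

Rebased(Year 0) = 100.0 / 77.1 × 100 = 129.7017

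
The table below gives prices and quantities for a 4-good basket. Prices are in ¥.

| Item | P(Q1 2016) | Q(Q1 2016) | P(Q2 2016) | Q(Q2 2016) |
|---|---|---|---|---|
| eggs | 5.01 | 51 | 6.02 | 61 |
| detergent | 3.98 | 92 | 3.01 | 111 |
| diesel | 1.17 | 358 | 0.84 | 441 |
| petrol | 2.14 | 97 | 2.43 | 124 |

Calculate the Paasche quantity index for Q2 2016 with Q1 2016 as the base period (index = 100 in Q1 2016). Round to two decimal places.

Paasche quantity index uses current-period prices as weights.
ΣP(Q2 2016)·Q(Q2 2016) = 6.02×61 + 3.01×111 + 0.84×441 + 2.43×124 = 367.22 + 334.11 + 370.44 + 301.32 = 1373.09
ΣP(Q2 2016)·Q(Q1 2016) = 6.02×51 + 3.01×92 + 0.84×358 + 2.43×97 = 307.02 + 276.92 + 300.72 + 235.71 = 1120.37
Index = 1373.09 / 1120.37 × 100 = 122.5568

122.56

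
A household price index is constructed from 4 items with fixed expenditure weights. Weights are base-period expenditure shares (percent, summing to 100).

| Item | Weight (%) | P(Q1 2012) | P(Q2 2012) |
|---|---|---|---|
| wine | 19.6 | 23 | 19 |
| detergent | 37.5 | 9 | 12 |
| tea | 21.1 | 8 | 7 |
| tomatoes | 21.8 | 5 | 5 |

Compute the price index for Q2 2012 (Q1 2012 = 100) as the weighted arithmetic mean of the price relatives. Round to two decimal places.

wine: 19.6 × (19/23) = 19.6 × 0.826087 = 16.1913
detergent: 37.5 × (12/9) = 37.5 × 1.333333 = 50.0000
tea: 21.1 × (7/8) = 21.1 × 0.875000 = 18.4625
tomatoes: 21.8 × (5/5) = 21.8 × 1.000000 = 21.8000
Index = Σ wᵢ·(p₁ᵢ/p₀ᵢ) = 16.1913 + 50.0000 + 18.4625 + 21.8000 = 106.4538

106.45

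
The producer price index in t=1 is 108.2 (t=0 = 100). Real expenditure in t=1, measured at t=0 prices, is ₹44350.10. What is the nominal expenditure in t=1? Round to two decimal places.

47986.81

Nominal = Real × (Index/100) = 44350.10 × (108.2/100)
        = 44350.10 × 1.082 = 47986.8082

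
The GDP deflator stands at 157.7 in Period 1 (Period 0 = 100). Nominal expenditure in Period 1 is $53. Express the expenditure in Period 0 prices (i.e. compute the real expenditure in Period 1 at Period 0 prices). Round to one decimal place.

33.6

Real = Nominal ÷ (Index/100) = 53 ÷ (157.7/100)
     = 53 ÷ 1.577 = 33.6081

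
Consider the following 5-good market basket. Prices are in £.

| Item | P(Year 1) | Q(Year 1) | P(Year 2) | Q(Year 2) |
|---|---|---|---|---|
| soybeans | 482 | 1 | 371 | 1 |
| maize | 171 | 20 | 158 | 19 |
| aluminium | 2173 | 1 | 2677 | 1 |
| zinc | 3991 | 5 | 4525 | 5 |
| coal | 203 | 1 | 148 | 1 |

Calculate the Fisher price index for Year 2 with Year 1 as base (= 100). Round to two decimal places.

110.53

Laspeyres component (base-period weights):
ΣP(Year 2)Q(Year 1) = 371×1 + 158×20 + 2677×1 + 4525×5 + 148×1 = 371 + 3160 + 2677 + 22625 + 148 = 28981
ΣP(Year 1)Q(Year 1) = 482×1 + 171×20 + 2173×1 + 3991×5 + 203×1 = 482 + 3420 + 2173 + 19955 + 203 = 26233
L = 28981 / 26233 × 100 = 110.4754
Paasche component (current-period weights):
ΣP(Year 2)Q(Year 2) = 371×1 + 158×19 + 2677×1 + 4525×5 + 148×1 = 371 + 3002 + 2677 + 22625 + 148 = 28823
ΣP(Year 1)Q(Year 2) = 482×1 + 171×19 + 2173×1 + 3991×5 + 203×1 = 482 + 3249 + 2173 + 19955 + 203 = 26062
P = 28823 / 26062 × 100 = 110.5940
Fisher = √(L × P) = √(110.4754 × 110.5940) = 110.5346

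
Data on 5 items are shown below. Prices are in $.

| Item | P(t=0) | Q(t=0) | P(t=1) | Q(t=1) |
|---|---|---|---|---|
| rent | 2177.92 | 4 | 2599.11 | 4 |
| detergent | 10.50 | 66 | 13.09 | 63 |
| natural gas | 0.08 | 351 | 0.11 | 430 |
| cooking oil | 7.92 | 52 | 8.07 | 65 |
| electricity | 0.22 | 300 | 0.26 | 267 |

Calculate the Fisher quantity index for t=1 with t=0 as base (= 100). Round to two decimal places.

100.63

Laspeyres component (base-period weights):
ΣP(t=0)Q(t=1) = 2177.92×4 + 10.50×63 + 0.08×430 + 7.92×65 + 0.22×267 = 8711.68 + 661.5 + 34.4 + 514.8 + 58.74 = 9981.12
ΣP(t=0)Q(t=0) = 2177.92×4 + 10.50×66 + 0.08×351 + 7.92×52 + 0.22×300 = 8711.68 + 693 + 28.08 + 411.84 + 66 = 9910.6
L = 9981.12 / 9910.6 × 100 = 100.7116
Paasche component (current-period weights):
ΣP(t=1)Q(t=1) = 2599.11×4 + 13.09×63 + 0.11×430 + 8.07×65 + 0.26×267 = 10396.44 + 824.67 + 47.3 + 524.55 + 69.42 = 11862.38
ΣP(t=1)Q(t=0) = 2599.11×4 + 13.09×66 + 0.11×351 + 8.07×52 + 0.26×300 = 10396.44 + 863.94 + 38.61 + 419.64 + 78 = 11796.63
P = 11862.38 / 11796.63 × 100 = 100.5574
Fisher = √(L × P) = √(100.7116 × 100.5574) = 100.6344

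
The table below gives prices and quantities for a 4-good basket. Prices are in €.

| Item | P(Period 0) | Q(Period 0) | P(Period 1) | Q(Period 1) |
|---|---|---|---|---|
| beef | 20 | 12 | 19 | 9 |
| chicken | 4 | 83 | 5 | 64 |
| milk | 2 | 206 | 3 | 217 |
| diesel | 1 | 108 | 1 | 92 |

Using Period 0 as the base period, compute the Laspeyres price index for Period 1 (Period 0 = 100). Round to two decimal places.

125.37

Laspeyres price index uses base-period quantities as weights.
ΣP(Period 1)·Q(Period 0) = 19×12 + 5×83 + 3×206 + 1×108 = 228 + 415 + 618 + 108 = 1369
ΣP(Period 0)·Q(Period 0) = 20×12 + 4×83 + 2×206 + 1×108 = 240 + 332 + 412 + 108 = 1092
Index = 1369 / 1092 × 100 = 125.3663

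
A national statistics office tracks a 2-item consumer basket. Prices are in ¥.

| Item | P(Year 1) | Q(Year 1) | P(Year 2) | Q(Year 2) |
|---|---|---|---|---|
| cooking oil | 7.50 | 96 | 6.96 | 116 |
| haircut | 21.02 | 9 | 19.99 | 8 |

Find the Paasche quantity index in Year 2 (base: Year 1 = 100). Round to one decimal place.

Paasche quantity index uses current-period prices as weights.
ΣP(Year 2)·Q(Year 2) = 6.96×116 + 19.99×8 = 807.36 + 159.92 = 967.28
ΣP(Year 2)·Q(Year 1) = 6.96×96 + 19.99×9 = 668.16 + 179.91 = 848.07
Index = 967.28 / 848.07 × 100 = 114.0566

114.1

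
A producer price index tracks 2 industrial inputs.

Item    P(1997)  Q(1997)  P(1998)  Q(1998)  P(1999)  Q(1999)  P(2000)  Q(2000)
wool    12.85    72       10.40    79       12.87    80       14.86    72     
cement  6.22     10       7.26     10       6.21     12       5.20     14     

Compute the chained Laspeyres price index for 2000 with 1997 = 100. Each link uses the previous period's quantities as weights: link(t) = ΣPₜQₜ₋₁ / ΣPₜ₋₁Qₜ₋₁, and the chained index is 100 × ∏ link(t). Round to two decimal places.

113.73

Link 1997→1998:
ΣP(1998)Q(1997) = 10.40×72 + 7.26×10 = 748.8 + 72.6 = 821.4
ΣP(1997)Q(1997) = 12.85×72 + 6.22×10 = 925.2 + 62.2 = 987.4
link = 821.4/987.4 = 0.831882
Link 1998→1999:
ΣP(1999)Q(1998) = 12.87×79 + 6.21×10 = 1016.73 + 62.1 = 1078.83
ΣP(1998)Q(1998) = 10.40×79 + 7.26×10 = 821.6 + 72.6 = 894.2
link = 1078.83/894.2 = 1.206475
Link 1999→2000:
ΣP(2000)Q(1999) = 14.86×80 + 5.20×12 = 1188.8 + 62.4 = 1251.2
ΣP(1999)Q(1999) = 12.87×80 + 6.21×12 = 1029.6 + 74.52 = 1104.12
link = 1251.2/1104.12 = 1.133210
Chained index = 100 × 0.831882 × 1.206475 × 1.133210 = 113.7340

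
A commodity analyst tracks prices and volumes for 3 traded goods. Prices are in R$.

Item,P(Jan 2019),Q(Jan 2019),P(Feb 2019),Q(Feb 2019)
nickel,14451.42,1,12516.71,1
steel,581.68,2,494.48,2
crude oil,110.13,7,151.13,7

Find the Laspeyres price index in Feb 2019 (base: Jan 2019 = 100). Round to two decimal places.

Laspeyres price index uses base-period quantities as weights.
ΣP(Feb 2019)·Q(Jan 2019) = 12516.71×1 + 494.48×2 + 151.13×7 = 12516.71 + 988.96 + 1057.91 = 14563.58
ΣP(Jan 2019)·Q(Jan 2019) = 14451.42×1 + 581.68×2 + 110.13×7 = 14451.42 + 1163.36 + 770.91 = 16385.69
Index = 14563.58 / 16385.69 × 100 = 88.8799

88.88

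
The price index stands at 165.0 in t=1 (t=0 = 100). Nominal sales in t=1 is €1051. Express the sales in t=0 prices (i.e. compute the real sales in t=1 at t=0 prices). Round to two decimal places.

Real = Nominal ÷ (Index/100) = 1051 ÷ (165.0/100)
     = 1051 ÷ 1.650 = 636.9697

636.97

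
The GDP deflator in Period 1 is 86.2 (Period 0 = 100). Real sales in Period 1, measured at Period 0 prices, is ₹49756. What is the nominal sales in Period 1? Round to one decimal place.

42889.7

Nominal = Real × (Index/100) = 49756 × (86.2/100)
        = 49756 × 0.862 = 42889.6720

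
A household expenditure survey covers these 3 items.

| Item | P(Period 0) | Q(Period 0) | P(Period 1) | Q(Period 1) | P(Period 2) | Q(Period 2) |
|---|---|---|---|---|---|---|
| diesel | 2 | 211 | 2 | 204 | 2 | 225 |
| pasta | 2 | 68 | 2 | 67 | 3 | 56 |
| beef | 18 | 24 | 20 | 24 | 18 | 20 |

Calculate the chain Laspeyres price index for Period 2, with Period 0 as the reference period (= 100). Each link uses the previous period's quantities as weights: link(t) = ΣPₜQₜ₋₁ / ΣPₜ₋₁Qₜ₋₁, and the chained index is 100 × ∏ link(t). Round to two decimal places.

106.80

Link Period 0→Period 1:
ΣP(Period 1)Q(Period 0) = 2×211 + 2×68 + 20×24 = 422 + 136 + 480 = 1038
ΣP(Period 0)Q(Period 0) = 2×211 + 2×68 + 18×24 = 422 + 136 + 432 = 990
link = 1038/990 = 1.048485
Link Period 1→Period 2:
ΣP(Period 2)Q(Period 1) = 2×204 + 3×67 + 18×24 = 408 + 201 + 432 = 1041
ΣP(Period 1)Q(Period 1) = 2×204 + 2×67 + 20×24 = 408 + 134 + 480 = 1022
link = 1041/1022 = 1.018591
Chained index = 100 × 1.048485 × 1.018591 = 106.7977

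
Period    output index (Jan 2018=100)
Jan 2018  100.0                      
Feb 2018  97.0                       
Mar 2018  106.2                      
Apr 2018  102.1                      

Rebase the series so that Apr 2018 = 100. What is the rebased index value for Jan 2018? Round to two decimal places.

Rebased(Jan 2018) = 100.0 / 102.1 × 100 = 97.9432

97.94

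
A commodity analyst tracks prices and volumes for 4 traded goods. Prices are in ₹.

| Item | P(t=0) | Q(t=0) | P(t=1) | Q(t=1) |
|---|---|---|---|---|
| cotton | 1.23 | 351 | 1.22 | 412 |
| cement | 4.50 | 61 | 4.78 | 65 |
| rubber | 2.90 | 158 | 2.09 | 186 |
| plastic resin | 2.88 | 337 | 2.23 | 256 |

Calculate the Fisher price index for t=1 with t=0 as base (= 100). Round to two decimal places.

84.89

Laspeyres component (base-period weights):
ΣP(t=1)Q(t=0) = 1.22×351 + 4.78×61 + 2.09×158 + 2.23×337 = 428.22 + 291.58 + 330.22 + 751.51 = 1801.53
ΣP(t=0)Q(t=0) = 1.23×351 + 4.50×61 + 2.90×158 + 2.88×337 = 431.73 + 274.5 + 458.2 + 970.56 = 2134.99
L = 1801.53 / 2134.99 × 100 = 84.3812
Paasche component (current-period weights):
ΣP(t=1)Q(t=1) = 1.22×412 + 4.78×65 + 2.09×186 + 2.23×256 = 502.64 + 310.7 + 388.74 + 570.88 = 1772.96
ΣP(t=0)Q(t=1) = 1.23×412 + 4.50×65 + 2.90×186 + 2.88×256 = 506.76 + 292.5 + 539.4 + 737.28 = 2075.94
P = 1772.96 / 2075.94 × 100 = 85.4052
Fisher = √(L × P) = √(84.3812 × 85.4052) = 84.8916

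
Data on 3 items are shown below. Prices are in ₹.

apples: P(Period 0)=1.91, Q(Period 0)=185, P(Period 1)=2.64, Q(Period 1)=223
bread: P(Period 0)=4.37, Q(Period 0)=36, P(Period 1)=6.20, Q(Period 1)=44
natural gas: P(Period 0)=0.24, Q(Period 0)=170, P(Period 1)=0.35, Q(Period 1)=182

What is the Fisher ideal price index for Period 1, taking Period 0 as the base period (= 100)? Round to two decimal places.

139.81

Laspeyres component (base-period weights):
ΣP(Period 1)Q(Period 0) = 2.64×185 + 6.20×36 + 0.35×170 = 488.4 + 223.2 + 59.5 = 771.1
ΣP(Period 0)Q(Period 0) = 1.91×185 + 4.37×36 + 0.24×170 = 353.35 + 157.32 + 40.8 = 551.47
L = 771.1 / 551.47 × 100 = 139.8263
Paasche component (current-period weights):
ΣP(Period 1)Q(Period 1) = 2.64×223 + 6.20×44 + 0.35×182 = 588.72 + 272.8 + 63.7 = 925.22
ΣP(Period 0)Q(Period 1) = 1.91×223 + 4.37×44 + 0.24×182 = 425.93 + 192.28 + 43.68 = 661.89
P = 925.22 / 661.89 × 100 = 139.7846
Fisher = √(L × P) = √(139.8263 × 139.7846) = 139.8054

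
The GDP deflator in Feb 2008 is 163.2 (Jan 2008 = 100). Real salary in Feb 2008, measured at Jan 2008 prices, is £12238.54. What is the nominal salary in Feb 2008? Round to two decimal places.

Nominal = Real × (Index/100) = 12238.54 × (163.2/100)
        = 12238.54 × 1.632 = 19973.2973

19973.30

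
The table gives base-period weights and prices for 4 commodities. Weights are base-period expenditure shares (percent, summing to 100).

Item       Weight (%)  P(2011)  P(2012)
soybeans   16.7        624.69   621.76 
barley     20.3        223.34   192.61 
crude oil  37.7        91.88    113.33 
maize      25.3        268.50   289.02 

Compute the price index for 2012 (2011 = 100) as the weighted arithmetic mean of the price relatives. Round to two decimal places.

107.86

soybeans: 16.7 × (621.76/624.69) = 16.7 × 0.995310 = 16.6217
barley: 20.3 × (192.61/223.34) = 20.3 × 0.862407 = 17.5069
crude oil: 37.7 × (113.33/91.88) = 37.7 × 1.233457 = 46.5013
maize: 25.3 × (289.02/268.50) = 25.3 × 1.076425 = 27.2335
Index = Σ wᵢ·(p₁ᵢ/p₀ᵢ) = 16.6217 + 17.5069 + 46.5013 + 27.2335 = 107.8634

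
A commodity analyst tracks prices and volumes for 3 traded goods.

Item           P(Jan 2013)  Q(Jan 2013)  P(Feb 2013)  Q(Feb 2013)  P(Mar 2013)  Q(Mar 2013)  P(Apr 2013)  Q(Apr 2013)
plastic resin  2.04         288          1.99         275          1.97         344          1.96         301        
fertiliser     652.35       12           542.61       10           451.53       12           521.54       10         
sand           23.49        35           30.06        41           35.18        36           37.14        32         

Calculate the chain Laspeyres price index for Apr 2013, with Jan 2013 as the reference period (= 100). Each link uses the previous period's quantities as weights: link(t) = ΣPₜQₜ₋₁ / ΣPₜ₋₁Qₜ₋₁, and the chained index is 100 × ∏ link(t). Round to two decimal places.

89.23

Link Jan 2013→Feb 2013:
ΣP(Feb 2013)Q(Jan 2013) = 1.99×288 + 542.61×12 + 30.06×35 = 573.12 + 6511.32 + 1052.1 = 8136.54
ΣP(Jan 2013)Q(Jan 2013) = 2.04×288 + 652.35×12 + 23.49×35 = 587.52 + 7828.2 + 822.15 = 9237.87
link = 8136.54/9237.87 = 0.880781
Link Feb 2013→Mar 2013:
ΣP(Mar 2013)Q(Feb 2013) = 1.97×275 + 451.53×10 + 35.18×41 = 541.75 + 4515.3 + 1442.38 = 6499.43
ΣP(Feb 2013)Q(Feb 2013) = 1.99×275 + 542.61×10 + 30.06×41 = 547.25 + 5426.1 + 1232.46 = 7205.81
link = 6499.43/7205.81 = 0.901971
Link Mar 2013→Apr 2013:
ΣP(Apr 2013)Q(Mar 2013) = 1.96×344 + 521.54×12 + 37.14×36 = 674.24 + 6258.48 + 1337.04 = 8269.76
ΣP(Mar 2013)Q(Mar 2013) = 1.97×344 + 451.53×12 + 35.18×36 = 677.68 + 5418.36 + 1266.48 = 7362.52
link = 8269.76/7362.52 = 1.123224
Chained index = 100 × 0.880781 × 0.901971 × 1.123224 = 89.2333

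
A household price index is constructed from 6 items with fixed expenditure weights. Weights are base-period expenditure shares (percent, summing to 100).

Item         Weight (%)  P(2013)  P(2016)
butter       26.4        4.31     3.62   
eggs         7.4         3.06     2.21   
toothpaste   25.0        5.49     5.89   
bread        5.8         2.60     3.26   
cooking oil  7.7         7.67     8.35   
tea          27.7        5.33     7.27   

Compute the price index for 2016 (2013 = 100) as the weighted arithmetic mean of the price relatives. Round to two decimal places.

107.78

butter: 26.4 × (3.62/4.31) = 26.4 × 0.839907 = 22.1735
eggs: 7.4 × (2.21/3.06) = 7.4 × 0.722222 = 5.3444
toothpaste: 25.0 × (5.89/5.49) = 25.0 × 1.072860 = 26.8215
bread: 5.8 × (3.26/2.60) = 5.8 × 1.253846 = 7.2723
cooking oil: 7.7 × (8.35/7.67) = 7.7 × 1.088657 = 8.3827
tea: 27.7 × (7.27/5.33) = 27.7 × 1.363977 = 37.7822
Index = Σ wᵢ·(p₁ᵢ/p₀ᵢ) = 22.1735 + 5.3444 + 26.8215 + 7.2723 + 8.3827 + 37.7822 = 107.7766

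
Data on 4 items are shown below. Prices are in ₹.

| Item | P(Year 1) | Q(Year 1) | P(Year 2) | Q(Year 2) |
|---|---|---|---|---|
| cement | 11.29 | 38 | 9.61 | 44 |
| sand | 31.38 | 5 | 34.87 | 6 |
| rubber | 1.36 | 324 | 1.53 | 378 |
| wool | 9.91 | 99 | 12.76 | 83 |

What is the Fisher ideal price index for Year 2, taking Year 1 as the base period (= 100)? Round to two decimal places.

Laspeyres component (base-period weights):
ΣP(Year 2)Q(Year 1) = 9.61×38 + 34.87×5 + 1.53×324 + 12.76×99 = 365.18 + 174.35 + 495.72 + 1263.24 = 2298.49
ΣP(Year 1)Q(Year 1) = 11.29×38 + 31.38×5 + 1.36×324 + 9.91×99 = 429.02 + 156.9 + 440.64 + 981.09 = 2007.65
L = 2298.49 / 2007.65 × 100 = 114.4866
Paasche component (current-period weights):
ΣP(Year 2)Q(Year 2) = 9.61×44 + 34.87×6 + 1.53×378 + 12.76×83 = 422.84 + 209.22 + 578.34 + 1059.08 = 2269.48
ΣP(Year 1)Q(Year 2) = 11.29×44 + 31.38×6 + 1.36×378 + 9.91×83 = 496.76 + 188.28 + 514.08 + 822.53 = 2021.65
P = 2269.48 / 2021.65 × 100 = 112.2588
Fisher = √(L × P) = √(114.4866 × 112.2588) = 113.3672

113.37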